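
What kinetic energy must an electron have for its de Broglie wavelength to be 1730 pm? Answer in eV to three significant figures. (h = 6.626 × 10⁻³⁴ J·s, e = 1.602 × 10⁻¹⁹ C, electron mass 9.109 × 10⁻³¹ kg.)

p = h/λ = 6.626 × 10⁻³⁴ / 1.730 × 10⁻⁹ = 3.830 × 10⁻²⁵ kg·m/s.
KE = p²/(2m) = (3.830 × 10⁻²⁵)² / (2 × 9.109 × 10⁻³¹) = 8.052 × 10⁻²⁰ J = 0.503 eV.

KE = 0.503 eV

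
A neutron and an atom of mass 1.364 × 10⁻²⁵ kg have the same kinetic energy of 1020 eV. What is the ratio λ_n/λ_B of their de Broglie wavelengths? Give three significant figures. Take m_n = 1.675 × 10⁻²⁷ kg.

λ_n/λ_B = 9.02

At fixed KE, p = √(2mKE) so λ = h/p ∝ 1/√m.
λ_n/λ_B = √(m_B/m_n) = √(1.364 × 10⁻²⁵/1.675 × 10⁻²⁷) = √(81.43) = 9.02.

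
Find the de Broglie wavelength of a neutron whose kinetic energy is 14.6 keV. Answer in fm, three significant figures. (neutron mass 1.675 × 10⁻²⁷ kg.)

KE = 14.6 keV = 2.339 × 10⁻¹⁵ J.
p = √(2mKE) = √(2 × 1.675 × 10⁻²⁷ × 2.339 × 10⁻¹⁵) = 2.799 × 10⁻²¹ kg·m/s.
λ = h/p = 6.626 × 10⁻³⁴ / 2.799 × 10⁻²¹ = 2.37 × 10⁻¹³ m = 237 fm.

λ = 237 fm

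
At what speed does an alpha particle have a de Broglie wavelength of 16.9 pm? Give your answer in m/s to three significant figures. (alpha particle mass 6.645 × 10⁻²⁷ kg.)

p = h/λ = 6.626 × 10⁻³⁴ / 1.690 × 10⁻¹¹ = 3.921 × 10⁻²³ kg·m/s.
v = p/m = 3.921 × 10⁻²³ / 6.645 × 10⁻²⁷ = 5.90 × 10³ m/s = 5900 m/s.

v = 5900 m/s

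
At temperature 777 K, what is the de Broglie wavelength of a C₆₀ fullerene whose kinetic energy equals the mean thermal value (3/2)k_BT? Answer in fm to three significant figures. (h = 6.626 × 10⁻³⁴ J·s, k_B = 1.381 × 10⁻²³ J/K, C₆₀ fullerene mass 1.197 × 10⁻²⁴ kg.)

KE = (3/2)k_BT = 1.5 × 1.381 × 10⁻²³ × 777 = 1.610 × 10⁻²⁰ J.
p = √(2mKE) = √(2 × 1.197 × 10⁻²⁴ × 1.610 × 10⁻²⁰) = 1.963 × 10⁻²² kg·m/s.
λ = h/p = 3.38 × 10⁻¹² m = 3380 fm.

λ = 3380 fm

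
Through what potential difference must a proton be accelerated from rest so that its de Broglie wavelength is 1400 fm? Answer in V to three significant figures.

p = h/λ = 6.626 × 10⁻³⁴ / 1.400 × 10⁻¹² = 4.733 × 10⁻²² kg·m/s.
KE = p²/(2m) = 6.695 × 10⁻¹⁷ J.
V = KE/e = 6.695 × 10⁻¹⁷ / (1.602 × 10⁻¹⁹) = 418 V.

V = 418 V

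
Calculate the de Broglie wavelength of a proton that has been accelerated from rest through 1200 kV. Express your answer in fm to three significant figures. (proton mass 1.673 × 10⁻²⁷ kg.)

KE = eV = 1.602 × 10⁻¹⁹ × 1.200 × 10⁶ = 1.922 × 10⁻¹³ J.
p = √(2mKE) = √(2 × 1.673 × 10⁻²⁷ × 1.922 × 10⁻¹³) = 2.536 × 10⁻²⁰ kg·m/s.
λ = h/p = 6.626 × 10⁻³⁴ / 2.536 × 10⁻²⁰ = 2.61 × 10⁻¹⁴ m = 26.1 fm.

λ = 26.1 fm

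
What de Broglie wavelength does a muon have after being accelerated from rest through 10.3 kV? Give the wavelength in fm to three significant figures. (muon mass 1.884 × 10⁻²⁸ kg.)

λ = 840 fm

KE = eV = 1.602 × 10⁻¹⁹ × 1.030 × 10⁴ = 1.650 × 10⁻¹⁵ J.
p = √(2mKE) = √(2 × 1.884 × 10⁻²⁸ × 1.650 × 10⁻¹⁵) = 7.885 × 10⁻²² kg·m/s.
λ = h/p = 6.626 × 10⁻³⁴ / 7.885 × 10⁻²² = 8.40 × 10⁻¹³ m = 840 fm.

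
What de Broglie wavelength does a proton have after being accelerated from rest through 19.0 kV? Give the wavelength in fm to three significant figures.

KE = eV = 1.602 × 10⁻¹⁹ × 1.900 × 10⁴ = 3.044 × 10⁻¹⁵ J.
p = √(2mKE) = √(2 × 1.673 × 10⁻²⁷ × 3.044 × 10⁻¹⁵) = 3.191 × 10⁻²¹ kg·m/s.
λ = h/p = 6.626 × 10⁻³⁴ / 3.191 × 10⁻²¹ = 2.08 × 10⁻¹³ m = 208 fm.

λ = 208 fm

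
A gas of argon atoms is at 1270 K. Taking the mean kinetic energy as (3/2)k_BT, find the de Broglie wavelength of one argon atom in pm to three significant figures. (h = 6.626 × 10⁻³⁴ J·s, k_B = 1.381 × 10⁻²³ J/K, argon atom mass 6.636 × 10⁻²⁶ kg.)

KE = (3/2)k_BT = 1.5 × 1.381 × 10⁻²³ × 1270 = 2.631 × 10⁻²⁰ J.
p = √(2mKE) = √(2 × 6.636 × 10⁻²⁶ × 2.631 × 10⁻²⁰) = 5.909 × 10⁻²³ kg·m/s.
λ = h/p = 1.12 × 10⁻¹¹ m = 11.2 pm.

λ = 11.2 pm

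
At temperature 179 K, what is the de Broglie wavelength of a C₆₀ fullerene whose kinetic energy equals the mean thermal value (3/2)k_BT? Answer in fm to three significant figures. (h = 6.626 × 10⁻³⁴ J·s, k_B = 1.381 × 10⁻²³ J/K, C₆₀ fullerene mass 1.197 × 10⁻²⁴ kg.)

λ = 7030 fm

KE = (3/2)k_BT = 1.5 × 1.381 × 10⁻²³ × 179 = 3.708 × 10⁻²¹ J.
p = √(2mKE) = √(2 × 1.197 × 10⁻²⁴ × 3.708 × 10⁻²¹) = 9.422 × 10⁻²³ kg·m/s.
λ = h/p = 7.03 × 10⁻¹² m = 7030 fm.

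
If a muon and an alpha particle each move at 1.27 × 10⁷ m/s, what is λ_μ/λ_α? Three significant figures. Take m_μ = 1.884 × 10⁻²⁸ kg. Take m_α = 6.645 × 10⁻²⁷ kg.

λ_μ/λ_α = 35.3

At fixed v, p = mv so λ = h/(mv) ∝ 1/m.
λ_μ/λ_α = m_α/m_μ = 6.645 × 10⁻²⁷/1.884 × 10⁻²⁸ = 35.3.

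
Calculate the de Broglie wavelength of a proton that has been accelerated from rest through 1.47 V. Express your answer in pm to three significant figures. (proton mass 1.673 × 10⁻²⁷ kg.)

λ = 23.6 pm

KE = eV = 1.602 × 10⁻¹⁹ × 1.470 = 2.355 × 10⁻¹⁹ J.
p = √(2mKE) = √(2 × 1.673 × 10⁻²⁷ × 2.355 × 10⁻¹⁹) = 2.807 × 10⁻²³ kg·m/s.
λ = h/p = 6.626 × 10⁻³⁴ / 2.807 × 10⁻²³ = 2.36 × 10⁻¹¹ m = 23.6 pm.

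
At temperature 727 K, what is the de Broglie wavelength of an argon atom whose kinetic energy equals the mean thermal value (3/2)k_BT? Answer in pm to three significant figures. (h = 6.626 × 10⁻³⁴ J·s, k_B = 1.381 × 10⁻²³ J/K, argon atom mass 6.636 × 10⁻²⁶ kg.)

λ = 14.8 pm

KE = (3/2)k_BT = 1.5 × 1.381 × 10⁻²³ × 727 = 1.506 × 10⁻²⁰ J.
p = √(2mKE) = √(2 × 6.636 × 10⁻²⁶ × 1.506 × 10⁻²⁰) = 4.471 × 10⁻²³ kg·m/s.
λ = h/p = 1.48 × 10⁻¹¹ m = 14.8 pm.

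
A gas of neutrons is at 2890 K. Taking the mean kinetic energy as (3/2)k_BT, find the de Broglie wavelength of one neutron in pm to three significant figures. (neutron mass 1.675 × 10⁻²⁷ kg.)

λ = 46.8 pm

KE = (3/2)k_BT = 1.5 × 1.381 × 10⁻²³ × 2890 = 5.987 × 10⁻²⁰ J.
p = √(2mKE) = √(2 × 1.675 × 10⁻²⁷ × 5.987 × 10⁻²⁰) = 1.416 × 10⁻²³ kg·m/s.
λ = h/p = 4.68 × 10⁻¹¹ m = 46.8 pm.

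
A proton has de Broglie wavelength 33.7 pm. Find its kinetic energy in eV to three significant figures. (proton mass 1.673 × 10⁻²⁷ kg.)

p = h/λ = 6.626 × 10⁻³⁴ / 3.370 × 10⁻¹¹ = 1.966 × 10⁻²³ kg·m/s.
KE = p²/(2m) = (1.966 × 10⁻²³)² / (2 × 1.673 × 10⁻²⁷) = 1.155 × 10⁻¹⁹ J = 0.721 eV.

KE = 0.721 eV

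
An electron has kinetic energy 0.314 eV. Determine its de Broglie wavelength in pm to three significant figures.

λ = 2190 pm

KE = 0.314 eV = 5.030 × 10⁻²⁰ J.
p = √(2mKE) = √(2 × 9.109 × 10⁻³¹ × 5.030 × 10⁻²⁰) = 3.027 × 10⁻²⁵ kg·m/s.
λ = h/p = 6.626 × 10⁻³⁴ / 3.027 × 10⁻²⁵ = 2.19 × 10⁻⁹ m = 2190 pm.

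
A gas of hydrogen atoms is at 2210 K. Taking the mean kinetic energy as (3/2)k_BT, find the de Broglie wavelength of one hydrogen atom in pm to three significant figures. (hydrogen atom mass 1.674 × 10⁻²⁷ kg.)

λ = 53.5 pm

KE = (3/2)k_BT = 1.5 × 1.381 × 10⁻²³ × 2210 = 4.578 × 10⁻²⁰ J.
p = √(2mKE) = √(2 × 1.674 × 10⁻²⁷ × 4.578 × 10⁻²⁰) = 1.238 × 10⁻²³ kg·m/s.
λ = h/p = 5.35 × 10⁻¹¹ m = 53.5 pm.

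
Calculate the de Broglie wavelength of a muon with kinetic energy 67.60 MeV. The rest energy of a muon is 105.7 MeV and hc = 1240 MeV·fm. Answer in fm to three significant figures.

Total energy E = KE + m₀c² = 67.60 + 105.7 = 173.30 MeV.
(pc)² = E² − (m₀c²)² = (173.30)² − (105.7)² = 1.886 × 10⁴ MeV², so pc = 137.3 MeV.
λ = hc/(pc) = 1240 MeV·fm / 137.3 MeV = 9.03 fm.

λ = 9.03 fm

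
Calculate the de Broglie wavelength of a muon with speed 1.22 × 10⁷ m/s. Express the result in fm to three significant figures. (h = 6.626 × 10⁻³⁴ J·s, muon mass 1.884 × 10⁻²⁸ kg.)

λ = 288 fm

p = mv = 1.884 × 10⁻²⁸ × 1.22 × 10⁷ = 2.298 × 10⁻²¹ kg·m/s.
λ = h/p = 6.626 × 10⁻³⁴ / 2.298 × 10⁻²¹ = 2.88 × 10⁻¹³ m = 288 fm.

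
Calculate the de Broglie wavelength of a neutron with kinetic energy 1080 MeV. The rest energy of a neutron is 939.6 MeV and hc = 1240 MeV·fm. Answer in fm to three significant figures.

λ = 0.694 fm

Total energy E = KE + m₀c² = 1080 + 939.6 = 2019.6 MeV.
(pc)² = E² − (m₀c²)² = (2019.6)² − (939.6)² = 3.196 × 10⁶ MeV², so pc = 1788 MeV.
λ = hc/(pc) = 1240 MeV·fm / 1788 MeV = 0.694 fm.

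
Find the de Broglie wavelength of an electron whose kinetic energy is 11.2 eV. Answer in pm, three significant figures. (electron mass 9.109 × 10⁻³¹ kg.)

KE = 11.2 eV = 1.794 × 10⁻¹⁸ J.
p = √(2mKE) = √(2 × 9.109 × 10⁻³¹ × 1.794 × 10⁻¹⁸) = 1.808 × 10⁻²⁴ kg·m/s.
λ = h/p = 6.626 × 10⁻³⁴ / 1.808 × 10⁻²⁴ = 3.66 × 10⁻¹⁰ m = 366 pm.

λ = 366 pm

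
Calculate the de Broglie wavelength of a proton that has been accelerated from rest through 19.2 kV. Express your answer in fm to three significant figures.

KE = eV = 1.602 × 10⁻¹⁹ × 1.920 × 10⁴ = 3.076 × 10⁻¹⁵ J.
p = √(2mKE) = √(2 × 1.673 × 10⁻²⁷ × 3.076 × 10⁻¹⁵) = 3.208 × 10⁻²¹ kg·m/s.
λ = h/p = 6.626 × 10⁻³⁴ / 3.208 × 10⁻²¹ = 2.07 × 10⁻¹³ m = 207 fm.

λ = 207 fm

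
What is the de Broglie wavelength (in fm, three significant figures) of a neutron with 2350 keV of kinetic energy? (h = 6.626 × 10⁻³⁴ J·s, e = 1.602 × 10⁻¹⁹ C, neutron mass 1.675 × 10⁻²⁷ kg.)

KE = 2350 keV = 3.765 × 10⁻¹³ J.
p = √(2mKE) = √(2 × 1.675 × 10⁻²⁷ × 3.765 × 10⁻¹³) = 3.551 × 10⁻²⁰ kg·m/s.
λ = h/p = 6.626 × 10⁻³⁴ / 3.551 × 10⁻²⁰ = 1.87 × 10⁻¹⁴ m = 18.7 fm.

λ = 18.7 fm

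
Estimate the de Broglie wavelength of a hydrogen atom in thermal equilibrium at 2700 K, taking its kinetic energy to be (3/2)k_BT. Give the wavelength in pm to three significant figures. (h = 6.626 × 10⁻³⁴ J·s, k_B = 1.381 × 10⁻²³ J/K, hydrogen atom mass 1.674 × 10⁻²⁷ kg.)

λ = 48.4 pm

KE = (3/2)k_BT = 1.5 × 1.381 × 10⁻²³ × 2700 = 5.593 × 10⁻²⁰ J.
p = √(2mKE) = √(2 × 1.674 × 10⁻²⁷ × 5.593 × 10⁻²⁰) = 1.368 × 10⁻²³ kg·m/s.
λ = h/p = 4.84 × 10⁻¹¹ m = 48.4 pm.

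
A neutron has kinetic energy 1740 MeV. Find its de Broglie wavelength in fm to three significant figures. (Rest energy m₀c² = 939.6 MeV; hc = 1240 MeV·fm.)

Total energy E = KE + m₀c² = 1740 + 939.6 = 2679.6 MeV.
(pc)² = E² − (m₀c²)² = (2679.6)² − (939.6)² = 6.297 × 10⁶ MeV², so pc = 2509 MeV.
λ = hc/(pc) = 1240 MeV·fm / 2509 MeV = 0.494 fm.

λ = 0.494 fm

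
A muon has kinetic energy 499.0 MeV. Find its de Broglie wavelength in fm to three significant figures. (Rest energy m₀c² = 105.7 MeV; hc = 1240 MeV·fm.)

Total energy E = KE + m₀c² = 499.0 + 105.7 = 604.7 MeV.
(pc)² = E² − (m₀c²)² = (604.7)² − (105.7)² = 3.545 × 10⁵ MeV², so pc = 595.4 MeV.
λ = hc/(pc) = 1240 MeV·fm / 595.4 MeV = 2.08 fm.

λ = 2.08 fm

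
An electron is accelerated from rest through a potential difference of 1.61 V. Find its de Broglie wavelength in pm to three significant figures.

λ = 967 pm

KE = eV = 1.602 × 10⁻¹⁹ × 1.610 = 2.579 × 10⁻¹⁹ J.
p = √(2mKE) = √(2 × 9.109 × 10⁻³¹ × 2.579 × 10⁻¹⁹) = 6.855 × 10⁻²⁵ kg·m/s.
λ = h/p = 6.626 × 10⁻³⁴ / 6.855 × 10⁻²⁵ = 9.67 × 10⁻¹⁰ m = 967 pm.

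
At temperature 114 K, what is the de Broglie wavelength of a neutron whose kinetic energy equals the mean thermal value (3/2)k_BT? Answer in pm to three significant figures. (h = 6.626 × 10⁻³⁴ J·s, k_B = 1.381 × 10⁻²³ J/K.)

λ = 236 pm

KE = (3/2)k_BT = 1.5 × 1.381 × 10⁻²³ × 114 = 2.362 × 10⁻²¹ J.
p = √(2mKE) = √(2 × 1.675 × 10⁻²⁷ × 2.362 × 10⁻²¹) = 2.813 × 10⁻²⁴ kg·m/s.
λ = h/p = 2.36 × 10⁻¹⁰ m = 236 pm.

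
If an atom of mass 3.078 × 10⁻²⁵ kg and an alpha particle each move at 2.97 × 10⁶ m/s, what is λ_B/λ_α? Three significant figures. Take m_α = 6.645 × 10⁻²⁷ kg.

At fixed v, p = mv so λ = h/(mv) ∝ 1/m.
λ_B/λ_α = m_α/m_B = 6.645 × 10⁻²⁷/3.078 × 10⁻²⁵ = 0.0216.

λ_B/λ_α = 0.0216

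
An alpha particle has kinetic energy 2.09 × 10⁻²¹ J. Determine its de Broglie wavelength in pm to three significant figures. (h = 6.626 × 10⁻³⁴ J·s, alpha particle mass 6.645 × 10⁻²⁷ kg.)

λ = 126 pm

p = √(2mKE) = √(2 × 6.645 × 10⁻²⁷ × 2.090 × 10⁻²¹) = 5.270 × 10⁻²⁴ kg·m/s.
λ = h/p = 6.626 × 10⁻³⁴ / 5.270 × 10⁻²⁴ = 1.26 × 10⁻¹⁰ m = 126 pm.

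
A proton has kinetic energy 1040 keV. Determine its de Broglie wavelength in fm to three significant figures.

λ = 28.1 fm

KE = 1040 keV = 1.666 × 10⁻¹³ J.
p = √(2mKE) = √(2 × 1.673 × 10⁻²⁷ × 1.666 × 10⁻¹³) = 2.361 × 10⁻²⁰ kg·m/s.
λ = h/p = 6.626 × 10⁻³⁴ / 2.361 × 10⁻²⁰ = 2.81 × 10⁻¹⁴ m = 28.1 fm.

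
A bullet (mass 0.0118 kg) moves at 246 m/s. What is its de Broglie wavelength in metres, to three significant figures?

λ = 2.28 × 10⁻³⁴ m

p = mv = 0.0118 × 246 = 2.903 kg·m/s.
λ = h/p = 6.626 × 10⁻³⁴ / 2.903 = 2.28 × 10⁻³⁴ m.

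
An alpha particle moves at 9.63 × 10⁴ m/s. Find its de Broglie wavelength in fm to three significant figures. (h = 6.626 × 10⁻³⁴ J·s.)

λ = 1040 fm

p = mv = 6.645 × 10⁻²⁷ × 9.63 × 10⁴ = 6.399 × 10⁻²² kg·m/s.
λ = h/p = 6.626 × 10⁻³⁴ / 6.399 × 10⁻²² = 1.04 × 10⁻¹² m = 1040 fm.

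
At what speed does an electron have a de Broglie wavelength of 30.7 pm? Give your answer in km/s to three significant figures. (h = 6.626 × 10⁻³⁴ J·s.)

p = h/λ = 6.626 × 10⁻³⁴ / 3.070 × 10⁻¹¹ = 2.158 × 10⁻²³ kg·m/s.
v = p/m = 2.158 × 10⁻²³ / 9.109 × 10⁻³¹ = 2.37 × 10⁷ m/s = 2.37 × 10⁴ km/s.

v = 2.37 × 10⁴ km/s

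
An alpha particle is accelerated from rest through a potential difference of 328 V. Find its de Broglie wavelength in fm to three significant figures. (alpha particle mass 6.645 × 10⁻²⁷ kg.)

KE = 2eV = 2 × 1.602 × 10⁻¹⁹ × 328.0 = 1.051 × 10⁻¹⁶ J.
p = √(2mKE) = √(2 × 6.645 × 10⁻²⁷ × 1.051 × 10⁻¹⁶) = 1.182 × 10⁻²¹ kg·m/s.
λ = h/p = 6.626 × 10⁻³⁴ / 1.182 × 10⁻²¹ = 5.61 × 10⁻¹³ m = 561 fm.

λ = 561 fm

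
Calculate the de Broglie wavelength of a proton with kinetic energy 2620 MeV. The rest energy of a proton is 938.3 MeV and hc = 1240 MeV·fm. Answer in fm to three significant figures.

λ = 0.361 fm

Total energy E = KE + m₀c² = 2620 + 938.3 = 3558.3 MeV.
(pc)² = E² − (m₀c²)² = (3558.3)² − (938.3)² = 1.178 × 10⁷ MeV², so pc = 3432 MeV.
λ = hc/(pc) = 1240 MeV·fm / 3432 MeV = 0.361 fm.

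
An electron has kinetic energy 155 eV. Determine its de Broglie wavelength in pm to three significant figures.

λ = 98.5 pm

KE = 155 eV = 2.483 × 10⁻¹⁷ J.
p = √(2mKE) = √(2 × 9.109 × 10⁻³¹ × 2.483 × 10⁻¹⁷) = 6.726 × 10⁻²⁴ kg·m/s.
λ = h/p = 6.626 × 10⁻³⁴ / 6.726 × 10⁻²⁴ = 9.85 × 10⁻¹¹ m = 98.5 pm.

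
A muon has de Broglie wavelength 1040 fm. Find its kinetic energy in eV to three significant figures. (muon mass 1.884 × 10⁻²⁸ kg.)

KE = 6720 eV

p = h/λ = 6.626 × 10⁻³⁴ / 1.040 × 10⁻¹² = 6.371 × 10⁻²² kg·m/s.
KE = p²/(2m) = (6.371 × 10⁻²²)² / (2 × 1.884 × 10⁻²⁸) = 1.077 × 10⁻¹⁵ J = 6720 eV.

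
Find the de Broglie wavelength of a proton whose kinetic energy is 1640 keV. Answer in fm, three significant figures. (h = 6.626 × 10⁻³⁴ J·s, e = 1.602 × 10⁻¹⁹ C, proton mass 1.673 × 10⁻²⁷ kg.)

KE = 1640 keV = 2.627 × 10⁻¹³ J.
p = √(2mKE) = √(2 × 1.673 × 10⁻²⁷ × 2.627 × 10⁻¹³) = 2.965 × 10⁻²⁰ kg·m/s.
λ = h/p = 6.626 × 10⁻³⁴ / 2.965 × 10⁻²⁰ = 2.23 × 10⁻¹⁴ m = 22.3 fm.

λ = 22.3 fm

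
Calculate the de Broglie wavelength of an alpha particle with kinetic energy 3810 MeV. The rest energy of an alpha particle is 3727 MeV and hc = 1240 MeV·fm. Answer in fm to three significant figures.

λ = 0.189 fm

Total energy E = KE + m₀c² = 3810 + 3727 = 7537 MeV.
(pc)² = E² − (m₀c²)² = (7537)² − (3727)² = 4.292 × 10⁷ MeV², so pc = 6551 MeV.
λ = hc/(pc) = 1240 MeV·fm / 6551 MeV = 0.189 fm.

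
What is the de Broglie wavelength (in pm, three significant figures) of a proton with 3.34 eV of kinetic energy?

λ = 15.7 pm

KE = 3.34 eV = 5.351 × 10⁻¹⁹ J.
p = √(2mKE) = √(2 × 1.673 × 10⁻²⁷ × 5.351 × 10⁻¹⁹) = 4.231 × 10⁻²³ kg·m/s.
λ = h/p = 6.626 × 10⁻³⁴ / 4.231 × 10⁻²³ = 1.57 × 10⁻¹¹ m = 15.7 pm.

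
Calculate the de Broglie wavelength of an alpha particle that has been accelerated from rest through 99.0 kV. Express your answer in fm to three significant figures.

λ = 32.3 fm

KE = 2eV = 2 × 1.602 × 10⁻¹⁹ × 9.900 × 10⁴ = 3.172 × 10⁻¹⁴ J.
p = √(2mKE) = √(2 × 6.645 × 10⁻²⁷ × 3.172 × 10⁻¹⁴) = 2.053 × 10⁻²⁰ kg·m/s.
λ = h/p = 6.626 × 10⁻³⁴ / 2.053 × 10⁻²⁰ = 3.23 × 10⁻¹⁴ m = 32.3 fm.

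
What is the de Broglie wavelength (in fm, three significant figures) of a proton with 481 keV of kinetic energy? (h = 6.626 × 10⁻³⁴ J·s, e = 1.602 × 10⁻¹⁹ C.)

λ = 41.3 fm

KE = 481 keV = 7.706 × 10⁻¹⁴ J.
p = √(2mKE) = √(2 × 1.673 × 10⁻²⁷ × 7.706 × 10⁻¹⁴) = 1.606 × 10⁻²⁰ kg·m/s.
λ = h/p = 6.626 × 10⁻³⁴ / 1.606 × 10⁻²⁰ = 4.13 × 10⁻¹⁴ m = 41.3 fm.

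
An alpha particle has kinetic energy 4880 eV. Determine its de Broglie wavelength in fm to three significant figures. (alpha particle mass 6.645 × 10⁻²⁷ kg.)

KE = 4880 eV = 7.818 × 10⁻¹⁶ J.
p = √(2mKE) = √(2 × 6.645 × 10⁻²⁷ × 7.818 × 10⁻¹⁶) = 3.223 × 10⁻²¹ kg·m/s.
λ = h/p = 6.626 × 10⁻³⁴ / 3.223 × 10⁻²¹ = 2.06 × 10⁻¹³ m = 206 fm.

λ = 206 fm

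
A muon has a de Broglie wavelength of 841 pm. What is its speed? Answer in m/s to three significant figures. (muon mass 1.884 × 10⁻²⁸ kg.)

p = h/λ = 6.626 × 10⁻³⁴ / 8.410 × 10⁻¹⁰ = 7.879 × 10⁻²⁵ kg·m/s.
v = p/m = 7.879 × 10⁻²⁵ / 1.884 × 10⁻²⁸ = 4.18 × 10³ m/s = 4180 m/s.

v = 4180 m/s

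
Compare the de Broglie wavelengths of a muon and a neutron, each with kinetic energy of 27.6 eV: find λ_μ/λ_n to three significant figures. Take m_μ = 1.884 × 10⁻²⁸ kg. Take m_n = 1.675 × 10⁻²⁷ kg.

At fixed KE, p = √(2mKE) so λ = h/p ∝ 1/√m.
λ_μ/λ_n = √(m_n/m_μ) = √(1.675 × 10⁻²⁷/1.884 × 10⁻²⁸) = √(8.891) = 2.98.

λ_μ/λ_n = 2.98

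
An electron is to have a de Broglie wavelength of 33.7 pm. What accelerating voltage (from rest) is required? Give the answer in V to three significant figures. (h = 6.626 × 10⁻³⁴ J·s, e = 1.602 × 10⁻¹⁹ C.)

p = h/λ = 6.626 × 10⁻³⁴ / 3.370 × 10⁻¹¹ = 1.966 × 10⁻²³ kg·m/s.
KE = p²/(2m) = 2.122 × 10⁻¹⁶ J.
V = KE/e = 2.122 × 10⁻¹⁶ / (1.602 × 10⁻¹⁹) = 1320 V.

V = 1320 V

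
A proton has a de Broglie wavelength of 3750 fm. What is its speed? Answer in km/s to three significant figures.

v = 106 km/s

p = h/λ = 6.626 × 10⁻³⁴ / 3.750 × 10⁻¹² = 1.767 × 10⁻²² kg·m/s.
v = p/m = 1.767 × 10⁻²² / 1.673 × 10⁻²⁷ = 1.06 × 10⁵ m/s = 106 km/s.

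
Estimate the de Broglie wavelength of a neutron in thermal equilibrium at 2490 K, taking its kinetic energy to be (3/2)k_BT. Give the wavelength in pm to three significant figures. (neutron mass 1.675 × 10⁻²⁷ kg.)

KE = (3/2)k_BT = 1.5 × 1.381 × 10⁻²³ × 2490 = 5.158 × 10⁻²⁰ J.
p = √(2mKE) = √(2 × 1.675 × 10⁻²⁷ × 5.158 × 10⁻²⁰) = 1.315 × 10⁻²³ kg·m/s.
λ = h/p = 5.04 × 10⁻¹¹ m = 50.4 pm.

λ = 50.4 pm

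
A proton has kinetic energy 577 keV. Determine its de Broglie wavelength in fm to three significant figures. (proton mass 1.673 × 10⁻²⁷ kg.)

λ = 37.7 fm

KE = 577 keV = 9.244 × 10⁻¹⁴ J.
p = √(2mKE) = √(2 × 1.673 × 10⁻²⁷ × 9.244 × 10⁻¹⁴) = 1.759 × 10⁻²⁰ kg·m/s.
λ = h/p = 6.626 × 10⁻³⁴ / 1.759 × 10⁻²⁰ = 3.77 × 10⁻¹⁴ m = 37.7 fm.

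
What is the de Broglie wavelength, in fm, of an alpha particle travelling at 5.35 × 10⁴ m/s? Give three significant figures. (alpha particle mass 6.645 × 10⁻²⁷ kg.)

λ = 1860 fm

p = mv = 6.645 × 10⁻²⁷ × 5.35 × 10⁴ = 3.555 × 10⁻²² kg·m/s.
λ = h/p = 6.626 × 10⁻³⁴ / 3.555 × 10⁻²² = 1.86 × 10⁻¹² m = 1860 fm.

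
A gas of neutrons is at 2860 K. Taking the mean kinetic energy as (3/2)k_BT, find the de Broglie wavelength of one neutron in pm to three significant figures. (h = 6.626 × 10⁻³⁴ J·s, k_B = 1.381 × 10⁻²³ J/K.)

KE = (3/2)k_BT = 1.5 × 1.381 × 10⁻²³ × 2860 = 5.924 × 10⁻²⁰ J.
p = √(2mKE) = √(2 × 1.675 × 10⁻²⁷ × 5.924 × 10⁻²⁰) = 1.409 × 10⁻²³ kg·m/s.
λ = h/p = 4.70 × 10⁻¹¹ m = 47.0 pm.

λ = 47.0 pm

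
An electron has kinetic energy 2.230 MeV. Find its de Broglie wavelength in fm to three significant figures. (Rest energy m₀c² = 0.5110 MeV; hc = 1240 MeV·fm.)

λ = 460 fm

Total energy E = KE + m₀c² = 2.230 + 0.5110 = 2.7410 MeV.
(pc)² = E² − (m₀c²)² = (2.7410)² − (0.5110)² = 7.252 MeV², so pc = 2.693 MeV.
λ = hc/(pc) = 1240 MeV·fm / 2.693 MeV = 460 fm.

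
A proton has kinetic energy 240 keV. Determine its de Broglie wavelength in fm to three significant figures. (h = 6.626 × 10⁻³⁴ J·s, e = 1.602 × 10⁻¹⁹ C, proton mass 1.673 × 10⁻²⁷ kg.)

λ = 58.4 fm

KE = 240 keV = 3.845 × 10⁻¹⁴ J.
p = √(2mKE) = √(2 × 1.673 × 10⁻²⁷ × 3.845 × 10⁻¹⁴) = 1.134 × 10⁻²⁰ kg·m/s.
λ = h/p = 6.626 × 10⁻³⁴ / 1.134 × 10⁻²⁰ = 5.84 × 10⁻¹⁴ m = 58.4 fm.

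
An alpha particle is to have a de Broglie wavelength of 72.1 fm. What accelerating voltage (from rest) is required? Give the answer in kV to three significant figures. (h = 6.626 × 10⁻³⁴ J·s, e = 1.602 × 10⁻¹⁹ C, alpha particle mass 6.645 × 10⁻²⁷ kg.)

V = 19.8 kV

p = h/λ = 6.626 × 10⁻³⁴ / 7.210 × 10⁻¹⁴ = 9.190 × 10⁻²¹ kg·m/s.
KE = p²/(2m) = 6.355 × 10⁻¹⁵ J.
V = KE/2e = 6.355 × 10⁻¹⁵ / (2 × 1.602 × 10⁻¹⁹) = 19.8 kV.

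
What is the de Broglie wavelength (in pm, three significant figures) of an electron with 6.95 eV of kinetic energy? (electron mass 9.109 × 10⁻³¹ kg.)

λ = 465 pm

KE = 6.95 eV = 1.113 × 10⁻¹⁸ J.
p = √(2mKE) = √(2 × 9.109 × 10⁻³¹ × 1.113 × 10⁻¹⁸) = 1.424 × 10⁻²⁴ kg·m/s.
λ = h/p = 6.626 × 10⁻³⁴ / 1.424 × 10⁻²⁴ = 4.65 × 10⁻¹⁰ m = 465 pm.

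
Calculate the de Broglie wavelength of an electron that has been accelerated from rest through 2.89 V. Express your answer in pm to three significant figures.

λ = 721 pm

KE = eV = 1.602 × 10⁻¹⁹ × 2.890 = 4.630 × 10⁻¹⁹ J.
p = √(2mKE) = √(2 × 9.109 × 10⁻³¹ × 4.630 × 10⁻¹⁹) = 9.184 × 10⁻²⁵ kg·m/s.
λ = h/p = 6.626 × 10⁻³⁴ / 9.184 × 10⁻²⁵ = 7.21 × 10⁻¹⁰ m = 721 pm.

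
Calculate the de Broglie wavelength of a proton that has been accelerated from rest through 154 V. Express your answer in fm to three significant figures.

λ = 2310 fm

KE = eV = 1.602 × 10⁻¹⁹ × 154.0 = 2.467 × 10⁻¹⁷ J.
p = √(2mKE) = √(2 × 1.673 × 10⁻²⁷ × 2.467 × 10⁻¹⁷) = 2.873 × 10⁻²² kg·m/s.
λ = h/p = 6.626 × 10⁻³⁴ / 2.873 × 10⁻²² = 2.31 × 10⁻¹² m = 2310 fm.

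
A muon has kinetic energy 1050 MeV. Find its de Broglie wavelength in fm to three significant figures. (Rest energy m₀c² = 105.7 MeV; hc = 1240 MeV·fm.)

Total energy E = KE + m₀c² = 1050 + 105.7 = 1155.7 MeV.
(pc)² = E² − (m₀c²)² = (1155.7)² − (105.7)² = 1.324 × 10⁶ MeV², so pc = 1151 MeV.
λ = hc/(pc) = 1240 MeV·fm / 1151 MeV = 1.08 fm.

λ = 1.08 fm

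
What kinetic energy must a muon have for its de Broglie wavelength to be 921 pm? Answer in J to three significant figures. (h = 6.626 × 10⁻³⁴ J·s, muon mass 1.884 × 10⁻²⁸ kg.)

p = h/λ = 6.626 × 10⁻³⁴ / 9.210 × 10⁻¹⁰ = 7.194 × 10⁻²⁵ kg·m/s.
KE = p²/(2m) = (7.194 × 10⁻²⁵)² / (2 × 1.884 × 10⁻²⁸) = 1.374 × 10⁻²¹ J = 1.37 × 10⁻²¹ J.

KE = 1.37 × 10⁻²¹ J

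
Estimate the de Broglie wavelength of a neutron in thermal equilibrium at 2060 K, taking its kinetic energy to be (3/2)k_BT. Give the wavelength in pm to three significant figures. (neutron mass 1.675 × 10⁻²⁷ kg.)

KE = (3/2)k_BT = 1.5 × 1.381 × 10⁻²³ × 2060 = 4.267 × 10⁻²⁰ J.
p = √(2mKE) = √(2 × 1.675 × 10⁻²⁷ × 4.267 × 10⁻²⁰) = 1.196 × 10⁻²³ kg·m/s.
λ = h/p = 5.54 × 10⁻¹¹ m = 55.4 pm.

λ = 55.4 pm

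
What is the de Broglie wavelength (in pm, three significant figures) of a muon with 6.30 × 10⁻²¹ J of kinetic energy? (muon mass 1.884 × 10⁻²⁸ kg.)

p = √(2mKE) = √(2 × 1.884 × 10⁻²⁸ × 6.300 × 10⁻²¹) = 1.541 × 10⁻²⁴ kg·m/s.
λ = h/p = 6.626 × 10⁻³⁴ / 1.541 × 10⁻²⁴ = 4.30 × 10⁻¹⁰ m = 430 pm.

λ = 430 pm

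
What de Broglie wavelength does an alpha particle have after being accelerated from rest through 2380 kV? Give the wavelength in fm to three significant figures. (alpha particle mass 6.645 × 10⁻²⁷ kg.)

λ = 6.58 fm

KE = 2eV = 2 × 1.602 × 10⁻¹⁹ × 2.380 × 10⁶ = 7.626 × 10⁻¹³ J.
p = √(2mKE) = √(2 × 6.645 × 10⁻²⁷ × 7.626 × 10⁻¹³) = 1.007 × 10⁻¹⁹ kg·m/s.
λ = h/p = 6.626 × 10⁻³⁴ / 1.007 × 10⁻¹⁹ = 6.58 × 10⁻¹⁵ m = 6.58 fm.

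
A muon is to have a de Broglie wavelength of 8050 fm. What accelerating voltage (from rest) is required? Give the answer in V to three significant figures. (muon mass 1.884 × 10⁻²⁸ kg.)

V = 112 V

p = h/λ = 6.626 × 10⁻³⁴ / 8.050 × 10⁻¹² = 8.231 × 10⁻²³ kg·m/s.
KE = p²/(2m) = 1.798 × 10⁻¹⁷ J.
V = KE/e = 1.798 × 10⁻¹⁷ / (1.602 × 10⁻¹⁹) = 112 V.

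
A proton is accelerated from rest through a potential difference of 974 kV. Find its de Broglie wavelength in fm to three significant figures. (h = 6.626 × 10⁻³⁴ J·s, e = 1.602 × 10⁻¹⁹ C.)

λ = 29.0 fm

KE = eV = 1.602 × 10⁻¹⁹ × 9.740 × 10⁵ = 1.560 × 10⁻¹³ J.
p = √(2mKE) = √(2 × 1.673 × 10⁻²⁷ × 1.560 × 10⁻¹³) = 2.285 × 10⁻²⁰ kg·m/s.
λ = h/p = 6.626 × 10⁻³⁴ / 2.285 × 10⁻²⁰ = 2.90 × 10⁻¹⁴ m = 29.0 fm.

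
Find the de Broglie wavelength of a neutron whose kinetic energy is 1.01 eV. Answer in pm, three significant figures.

KE = 1.01 eV = 1.618 × 10⁻¹⁹ J.
p = √(2mKE) = √(2 × 1.675 × 10⁻²⁷ × 1.618 × 10⁻¹⁹) = 2.328 × 10⁻²³ kg·m/s.
λ = h/p = 6.626 × 10⁻³⁴ / 2.328 × 10⁻²³ = 2.85 × 10⁻¹¹ m = 28.5 pm.

λ = 28.5 pm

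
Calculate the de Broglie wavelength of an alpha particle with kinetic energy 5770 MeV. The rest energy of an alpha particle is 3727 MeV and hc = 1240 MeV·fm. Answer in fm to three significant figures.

λ = 0.142 fm

Total energy E = KE + m₀c² = 5770 + 3727 = 9497 MeV.
(pc)² = E² − (m₀c²)² = (9497)² − (3727)² = 7.630 × 10⁷ MeV², so pc = 8735 MeV.
λ = hc/(pc) = 1240 MeV·fm / 8735 MeV = 0.142 fm.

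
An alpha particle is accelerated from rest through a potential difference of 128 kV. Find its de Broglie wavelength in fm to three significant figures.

KE = 2eV = 2 × 1.602 × 10⁻¹⁹ × 1.280 × 10⁵ = 4.101 × 10⁻¹⁴ J.
p = √(2mKE) = √(2 × 6.645 × 10⁻²⁷ × 4.101 × 10⁻¹⁴) = 2.335 × 10⁻²⁰ kg·m/s.
λ = h/p = 6.626 × 10⁻³⁴ / 2.335 × 10⁻²⁰ = 2.84 × 10⁻¹⁴ m = 28.4 fm.

λ = 28.4 fm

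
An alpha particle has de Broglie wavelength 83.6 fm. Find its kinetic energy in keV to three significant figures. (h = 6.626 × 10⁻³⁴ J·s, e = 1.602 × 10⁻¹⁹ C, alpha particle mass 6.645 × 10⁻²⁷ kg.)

KE = 29.5 keV

p = h/λ = 6.626 × 10⁻³⁴ / 8.360 × 10⁻¹⁴ = 7.926 × 10⁻²¹ kg·m/s.
KE = p²/(2m) = (7.926 × 10⁻²¹)² / (2 × 6.645 × 10⁻²⁷) = 4.727 × 10⁻¹⁵ J = 29.5 keV.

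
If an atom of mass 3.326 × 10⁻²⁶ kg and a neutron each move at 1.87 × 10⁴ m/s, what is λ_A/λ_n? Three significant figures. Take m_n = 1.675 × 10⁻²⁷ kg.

At fixed v, p = mv so λ = h/(mv) ∝ 1/m.
λ_A/λ_n = m_n/m_A = 1.675 × 10⁻²⁷/3.326 × 10⁻²⁶ = 0.0504.

λ_A/λ_n = 0.0504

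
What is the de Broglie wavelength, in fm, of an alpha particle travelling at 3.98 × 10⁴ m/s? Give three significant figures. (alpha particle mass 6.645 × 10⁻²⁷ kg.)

λ = 2510 fm

p = mv = 6.645 × 10⁻²⁷ × 3.98 × 10⁴ = 2.645 × 10⁻²² kg·m/s.
λ = h/p = 6.626 × 10⁻³⁴ / 2.645 × 10⁻²² = 2.51 × 10⁻¹² m = 2510 fm.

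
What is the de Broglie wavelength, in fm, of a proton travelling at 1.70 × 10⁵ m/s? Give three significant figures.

λ = 2330 fm

p = mv = 1.673 × 10⁻²⁷ × 1.70 × 10⁵ = 2.844 × 10⁻²² kg·m/s.
λ = h/p = 6.626 × 10⁻³⁴ / 2.844 × 10⁻²² = 2.33 × 10⁻¹² m = 2330 fm.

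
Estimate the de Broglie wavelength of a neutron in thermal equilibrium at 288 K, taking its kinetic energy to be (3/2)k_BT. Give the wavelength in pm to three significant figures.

λ = 148 pm

KE = (3/2)k_BT = 1.5 × 1.381 × 10⁻²³ × 288 = 5.966 × 10⁻²¹ J.
p = √(2mKE) = √(2 × 1.675 × 10⁻²⁷ × 5.966 × 10⁻²¹) = 4.471 × 10⁻²⁴ kg·m/s.
λ = h/p = 1.48 × 10⁻¹⁰ m = 148 pm.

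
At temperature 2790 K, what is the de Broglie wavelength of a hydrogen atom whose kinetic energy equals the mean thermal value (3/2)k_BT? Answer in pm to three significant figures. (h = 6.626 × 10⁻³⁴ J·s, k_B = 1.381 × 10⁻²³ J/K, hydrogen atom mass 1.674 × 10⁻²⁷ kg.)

KE = (3/2)k_BT = 1.5 × 1.381 × 10⁻²³ × 2790 = 5.779 × 10⁻²⁰ J.
p = √(2mKE) = √(2 × 1.674 × 10⁻²⁷ × 5.779 × 10⁻²⁰) = 1.391 × 10⁻²³ kg·m/s.
λ = h/p = 4.76 × 10⁻¹¹ m = 47.6 pm.

λ = 47.6 pm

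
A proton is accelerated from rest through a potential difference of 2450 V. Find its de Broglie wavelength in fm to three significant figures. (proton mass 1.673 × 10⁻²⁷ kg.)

KE = eV = 1.602 × 10⁻¹⁹ × 2450 = 3.925 × 10⁻¹⁶ J.
p = √(2mKE) = √(2 × 1.673 × 10⁻²⁷ × 3.925 × 10⁻¹⁶) = 1.146 × 10⁻²¹ kg·m/s.
λ = h/p = 6.626 × 10⁻³⁴ / 1.146 × 10⁻²¹ = 5.78 × 10⁻¹³ m = 578 fm.

λ = 578 fm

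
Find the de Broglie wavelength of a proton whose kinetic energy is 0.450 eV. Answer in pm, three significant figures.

KE = 0.450 eV = 7.209 × 10⁻²⁰ J.
p = √(2mKE) = √(2 × 1.673 × 10⁻²⁷ × 7.209 × 10⁻²⁰) = 1.553 × 10⁻²³ kg·m/s.
λ = h/p = 6.626 × 10⁻³⁴ / 1.553 × 10⁻²³ = 4.27 × 10⁻¹¹ m = 42.7 pm.

λ = 42.7 pm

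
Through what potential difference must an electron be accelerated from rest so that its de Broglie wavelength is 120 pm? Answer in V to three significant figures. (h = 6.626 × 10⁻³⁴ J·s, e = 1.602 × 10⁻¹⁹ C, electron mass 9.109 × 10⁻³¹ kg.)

p = h/λ = 6.626 × 10⁻³⁴ / 1.200 × 10⁻¹⁰ = 5.522 × 10⁻²⁴ kg·m/s.
KE = p²/(2m) = 1.674 × 10⁻¹⁷ J.
V = KE/e = 1.674 × 10⁻¹⁷ / (1.602 × 10⁻¹⁹) = 104 V.

V = 104 V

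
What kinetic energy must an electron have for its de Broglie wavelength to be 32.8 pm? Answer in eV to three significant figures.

KE = 1400 eV

p = h/λ = 6.626 × 10⁻³⁴ / 3.280 × 10⁻¹¹ = 2.020 × 10⁻²³ kg·m/s.
KE = p²/(2m) = (2.020 × 10⁻²³)² / (2 × 9.109 × 10⁻³¹) = 2.240 × 10⁻¹⁶ J = 1400 eV.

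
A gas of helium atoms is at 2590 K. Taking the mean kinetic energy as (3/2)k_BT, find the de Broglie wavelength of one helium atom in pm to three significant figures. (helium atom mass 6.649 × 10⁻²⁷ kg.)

λ = 24.8 pm

KE = (3/2)k_BT = 1.5 × 1.381 × 10⁻²³ × 2590 = 5.365 × 10⁻²⁰ J.
p = √(2mKE) = √(2 × 6.649 × 10⁻²⁷ × 5.365 × 10⁻²⁰) = 2.671 × 10⁻²³ kg·m/s.
λ = h/p = 2.48 × 10⁻¹¹ m = 24.8 pm.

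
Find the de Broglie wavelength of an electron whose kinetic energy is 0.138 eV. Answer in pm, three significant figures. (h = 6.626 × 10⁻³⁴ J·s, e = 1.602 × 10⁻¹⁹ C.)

λ = 3300 pm

KE = 0.138 eV = 2.211 × 10⁻²⁰ J.
p = √(2mKE) = √(2 × 9.109 × 10⁻³¹ × 2.211 × 10⁻²⁰) = 2.007 × 10⁻²⁵ kg·m/s.
λ = h/p = 6.626 × 10⁻³⁴ / 2.007 × 10⁻²⁵ = 3.30 × 10⁻⁹ m = 3300 pm.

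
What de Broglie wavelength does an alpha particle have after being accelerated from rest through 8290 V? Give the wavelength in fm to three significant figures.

λ = 112 fm

KE = 2eV = 2 × 1.602 × 10⁻¹⁹ × 8290 = 2.656 × 10⁻¹⁵ J.
p = √(2mKE) = √(2 × 6.645 × 10⁻²⁷ × 2.656 × 10⁻¹⁵) = 5.941 × 10⁻²¹ kg·m/s.
λ = h/p = 6.626 × 10⁻³⁴ / 5.941 × 10⁻²¹ = 1.12 × 10⁻¹³ m = 112 fm.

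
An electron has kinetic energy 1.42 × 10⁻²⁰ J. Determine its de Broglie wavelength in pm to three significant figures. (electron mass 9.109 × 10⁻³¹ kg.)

p = √(2mKE) = √(2 × 9.109 × 10⁻³¹ × 1.420 × 10⁻²⁰) = 1.608 × 10⁻²⁵ kg·m/s.
λ = h/p = 6.626 × 10⁻³⁴ / 1.608 × 10⁻²⁵ = 4.12 × 10⁻⁹ m = 4120 pm.

λ = 4120 pm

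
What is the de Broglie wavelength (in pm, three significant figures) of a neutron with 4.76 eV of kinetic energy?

KE = 4.76 eV = 7.626 × 10⁻¹⁹ J.
p = √(2mKE) = √(2 × 1.675 × 10⁻²⁷ × 7.626 × 10⁻¹⁹) = 5.054 × 10⁻²³ kg·m/s.
λ = h/p = 6.626 × 10⁻³⁴ / 5.054 × 10⁻²³ = 1.31 × 10⁻¹¹ m = 13.1 pm.

λ = 13.1 pm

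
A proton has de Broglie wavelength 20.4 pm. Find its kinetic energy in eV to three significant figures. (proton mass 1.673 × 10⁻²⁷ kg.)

p = h/λ = 6.626 × 10⁻³⁴ / 2.040 × 10⁻¹¹ = 3.248 × 10⁻²³ kg·m/s.
KE = p²/(2m) = (3.248 × 10⁻²³)² / (2 × 1.673 × 10⁻²⁷) = 3.153 × 10⁻¹⁹ J = 1.97 eV.

KE = 1.97 eV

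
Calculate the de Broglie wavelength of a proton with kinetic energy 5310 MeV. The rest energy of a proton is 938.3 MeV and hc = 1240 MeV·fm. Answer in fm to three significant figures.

λ = 0.201 fm

Total energy E = KE + m₀c² = 5310 + 938.3 = 6248.3 MeV.
(pc)² = E² − (m₀c²)² = (6248.3)² − (938.3)² = 3.816 × 10⁷ MeV², so pc = 6177 MeV.
λ = hc/(pc) = 1240 MeV·fm / 6177 MeV = 0.201 fm.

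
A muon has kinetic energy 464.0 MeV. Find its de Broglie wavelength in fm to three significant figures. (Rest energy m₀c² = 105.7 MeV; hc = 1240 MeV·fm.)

Total energy E = KE + m₀c² = 464.0 + 105.7 = 569.7 MeV.
(pc)² = E² − (m₀c²)² = (569.7)² − (105.7)² = 3.134 × 10⁵ MeV², so pc = 559.8 MeV.
λ = hc/(pc) = 1240 MeV·fm / 559.8 MeV = 2.22 fm.

λ = 2.22 fm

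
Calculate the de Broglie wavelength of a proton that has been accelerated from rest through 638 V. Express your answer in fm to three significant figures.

KE = eV = 1.602 × 10⁻¹⁹ × 638.0 = 1.022 × 10⁻¹⁶ J.
p = √(2mKE) = √(2 × 1.673 × 10⁻²⁷ × 1.022 × 10⁻¹⁶) = 5.848 × 10⁻²² kg·m/s.
λ = h/p = 6.626 × 10⁻³⁴ / 5.848 × 10⁻²² = 1.13 × 10⁻¹² m = 1130 fm.

λ = 1130 fm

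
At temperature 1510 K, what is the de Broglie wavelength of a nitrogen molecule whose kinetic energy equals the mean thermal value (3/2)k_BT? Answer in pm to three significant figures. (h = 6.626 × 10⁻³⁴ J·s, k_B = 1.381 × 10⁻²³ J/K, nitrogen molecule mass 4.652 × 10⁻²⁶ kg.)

KE = (3/2)k_BT = 1.5 × 1.381 × 10⁻²³ × 1510 = 3.128 × 10⁻²⁰ J.
p = √(2mKE) = √(2 × 4.652 × 10⁻²⁶ × 3.128 × 10⁻²⁰) = 5.395 × 10⁻²³ kg·m/s.
λ = h/p = 1.23 × 10⁻¹¹ m = 12.3 pm.

λ = 12.3 pm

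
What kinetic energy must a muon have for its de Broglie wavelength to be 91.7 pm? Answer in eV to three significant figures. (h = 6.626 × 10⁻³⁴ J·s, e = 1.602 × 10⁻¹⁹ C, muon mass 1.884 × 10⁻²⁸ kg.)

p = h/λ = 6.626 × 10⁻³⁴ / 9.170 × 10⁻¹¹ = 7.226 × 10⁻²⁴ kg·m/s.
KE = p²/(2m) = (7.226 × 10⁻²⁴)² / (2 × 1.884 × 10⁻²⁸) = 1.386 × 10⁻¹⁹ J = 0.865 eV.

KE = 0.865 eV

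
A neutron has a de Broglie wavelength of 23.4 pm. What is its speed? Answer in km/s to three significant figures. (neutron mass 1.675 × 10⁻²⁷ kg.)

p = h/λ = 6.626 × 10⁻³⁴ / 2.340 × 10⁻¹¹ = 2.832 × 10⁻²³ kg·m/s.
v = p/m = 2.832 × 10⁻²³ / 1.675 × 10⁻²⁷ = 1.69 × 10⁴ m/s = 16.9 km/s.

v = 16.9 km/s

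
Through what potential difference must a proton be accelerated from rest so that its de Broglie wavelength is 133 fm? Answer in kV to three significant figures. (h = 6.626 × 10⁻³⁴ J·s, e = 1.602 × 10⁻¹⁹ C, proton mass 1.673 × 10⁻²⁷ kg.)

V = 46.3 kV

p = h/λ = 6.626 × 10⁻³⁴ / 1.330 × 10⁻¹³ = 4.982 × 10⁻²¹ kg·m/s.
KE = p²/(2m) = 7.418 × 10⁻¹⁵ J.
V = KE/e = 7.418 × 10⁻¹⁵ / (1.602 × 10⁻¹⁹) = 46.3 kV.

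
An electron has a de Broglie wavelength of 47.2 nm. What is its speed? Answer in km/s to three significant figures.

v = 15.4 km/s

p = h/λ = 6.626 × 10⁻³⁴ / 4.720 × 10⁻⁸ = 1.404 × 10⁻²⁶ kg·m/s.
v = p/m = 1.404 × 10⁻²⁶ / 9.109 × 10⁻³¹ = 1.54 × 10⁴ m/s = 15.4 km/s.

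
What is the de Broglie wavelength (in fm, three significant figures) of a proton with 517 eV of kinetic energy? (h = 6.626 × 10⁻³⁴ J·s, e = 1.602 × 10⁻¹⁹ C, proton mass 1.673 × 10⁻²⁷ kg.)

λ = 1260 fm

KE = 517 eV = 8.282 × 10⁻¹⁷ J.
p = √(2mKE) = √(2 × 1.673 × 10⁻²⁷ × 8.282 × 10⁻¹⁷) = 5.264 × 10⁻²² kg·m/s.
λ = h/p = 6.626 × 10⁻³⁴ / 5.264 × 10⁻²² = 1.26 × 10⁻¹² m = 1260 fm.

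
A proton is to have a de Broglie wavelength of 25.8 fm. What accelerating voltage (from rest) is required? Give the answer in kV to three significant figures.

p = h/λ = 6.626 × 10⁻³⁴ / 2.580 × 10⁻¹⁴ = 2.568 × 10⁻²⁰ kg·m/s.
KE = p²/(2m) = 1.971 × 10⁻¹³ J.
V = KE/e = 1.971 × 10⁻¹³ / (1.602 × 10⁻¹⁹) = 1230 kV.

V = 1230 kV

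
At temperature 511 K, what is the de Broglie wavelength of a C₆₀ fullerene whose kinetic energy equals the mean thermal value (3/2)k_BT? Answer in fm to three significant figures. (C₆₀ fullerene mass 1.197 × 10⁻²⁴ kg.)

λ = 4160 fm

KE = (3/2)k_BT = 1.5 × 1.381 × 10⁻²³ × 511 = 1.059 × 10⁻²⁰ J.
p = √(2mKE) = √(2 × 1.197 × 10⁻²⁴ × 1.059 × 10⁻²⁰) = 1.592 × 10⁻²² kg·m/s.
λ = h/p = 4.16 × 10⁻¹² m = 4160 fm.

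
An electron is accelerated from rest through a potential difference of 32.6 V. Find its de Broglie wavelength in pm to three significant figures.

λ = 215 pm

KE = eV = 1.602 × 10⁻¹⁹ × 32.60 = 5.223 × 10⁻¹⁸ J.
p = √(2mKE) = √(2 × 9.109 × 10⁻³¹ × 5.223 × 10⁻¹⁸) = 3.085 × 10⁻²⁴ kg·m/s.
λ = h/p = 6.626 × 10⁻³⁴ / 3.085 × 10⁻²⁴ = 2.15 × 10⁻¹⁰ m = 215 pm.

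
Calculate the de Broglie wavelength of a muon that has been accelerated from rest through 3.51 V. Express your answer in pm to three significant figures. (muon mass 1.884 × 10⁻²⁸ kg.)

KE = eV = 1.602 × 10⁻¹⁹ × 3.510 = 5.623 × 10⁻¹⁹ J.
p = √(2mKE) = √(2 × 1.884 × 10⁻²⁸ × 5.623 × 10⁻¹⁹) = 1.456 × 10⁻²³ kg·m/s.
λ = h/p = 6.626 × 10⁻³⁴ / 1.456 × 10⁻²³ = 4.55 × 10⁻¹¹ m = 45.5 pm.

λ = 45.5 pm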